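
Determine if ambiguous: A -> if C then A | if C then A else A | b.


dangling else: 'if C then if C then b else b' parses two ways
Ambiguous


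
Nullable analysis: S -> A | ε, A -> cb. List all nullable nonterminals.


A nonterminal is nullable iff some alternative derives ε (directly, or every symbol in it is nullable)
Nullable: {S}


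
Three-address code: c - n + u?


Break into single-operator statements:
t1 = c - n
t2 = t1 + u


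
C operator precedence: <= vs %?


'%' is multiplicative (level 10); '<=' is relational (level 7)
Higher level binds tighter
'%' has higher precedence than '<='


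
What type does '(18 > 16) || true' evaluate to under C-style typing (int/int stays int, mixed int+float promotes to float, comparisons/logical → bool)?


Operand types: bool || bool
Rule: logical operators take bool operands and yield bool
Result type: bool


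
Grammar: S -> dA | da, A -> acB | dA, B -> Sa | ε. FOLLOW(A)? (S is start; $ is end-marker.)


$ ∈ FOLLOW(S). For each A -> αBβ: add FIRST(β)\{ε} to FOLLOW(B); if β nullable, add FOLLOW(A).
FOLLOW(A) = {$, a}


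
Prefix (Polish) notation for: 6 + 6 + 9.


left-to-right (same/higher precedence on left): tree is (+ (+ 6 6) 9)
Prefix: + + 6 6 9


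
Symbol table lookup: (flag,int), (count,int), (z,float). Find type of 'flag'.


Lookup 'flag' → type int


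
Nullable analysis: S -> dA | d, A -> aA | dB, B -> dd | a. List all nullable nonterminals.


A nonterminal is nullable iff some alternative derives ε (directly, or every symbol in it is nullable)
Nullable: {}


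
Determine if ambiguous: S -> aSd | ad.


balanced a^n…d^n: each string has a unique parse
Unambiguous


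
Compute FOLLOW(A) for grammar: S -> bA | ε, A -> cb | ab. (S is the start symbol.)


$ ∈ FOLLOW(S). For each A -> αBβ: add FIRST(β)\{ε} to FOLLOW(B); if β nullable, add FOLLOW(A).
FOLLOW(A) = {$}


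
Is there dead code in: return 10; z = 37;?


statement follows a return and is unreachable
Dead: 'z = 37'


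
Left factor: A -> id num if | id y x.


Common prefix: 'id'
Factored: A -> id A', A' -> num if | y x


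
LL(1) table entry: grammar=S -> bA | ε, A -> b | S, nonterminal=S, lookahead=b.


For [S, b]: 'b' ∈ FIRST(bA)
Entry: S -> bA


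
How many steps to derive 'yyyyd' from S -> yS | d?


Derivation: S => yS => yyS => yyyS => yyyyS => yyyyd
Steps: 5


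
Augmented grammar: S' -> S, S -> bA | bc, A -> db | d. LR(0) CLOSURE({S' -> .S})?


Start: S' -> .S
For each item with dot before a nonterminal B, add B -> .γ for every B-production
Closure: [S' -> .S, S -> .bA, S -> .bc]


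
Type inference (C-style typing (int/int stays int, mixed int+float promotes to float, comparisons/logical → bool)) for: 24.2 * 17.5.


Operand types: float * float
Rule: mixed int/float promotes to float; int/int stays int
Result type: float


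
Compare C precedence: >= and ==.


'>=' is relational (level 7); '==' is equality (level 6)
Higher level binds tighter
'>=' has higher precedence than '=='


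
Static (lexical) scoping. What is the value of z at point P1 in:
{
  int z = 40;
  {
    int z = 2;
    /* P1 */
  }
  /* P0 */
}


z declared in the same block as P1
z = 2


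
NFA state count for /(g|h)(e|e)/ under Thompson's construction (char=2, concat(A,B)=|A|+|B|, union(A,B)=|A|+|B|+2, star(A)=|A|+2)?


Syntax tree has 4 char leaf(s), 2 union(s), 0 star(s)
chars contribute 4×2 = 8; each union adds +2; each star adds +2
Total: 8 + 4 + 0 = 12 states


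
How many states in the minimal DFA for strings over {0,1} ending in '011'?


Track the longest suffix of input matching a prefix of '011': 4 classes (prefixes of length 0..3)
Minimal DFA: 4 states


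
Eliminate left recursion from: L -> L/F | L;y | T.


Left-recursive alternatives: L/F, L;y; non-recursive: T
Introduce L': L -> TL', L' -> /FL' | ;yL' | ε


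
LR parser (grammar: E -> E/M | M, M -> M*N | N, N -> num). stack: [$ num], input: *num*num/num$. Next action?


'num' on top is the handle for N -> num
Action: reduce (N -> num)


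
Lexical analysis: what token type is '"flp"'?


Pattern: double-quoted sequence
Type: STRING_LITERAL


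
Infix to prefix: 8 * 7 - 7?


left-to-right (same/higher precedence on left): tree is (- (* 8 7) 7)
Prefix: - * 8 7 7


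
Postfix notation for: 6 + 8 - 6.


Left to right (same or higher precedence on left)
Postfix: 6 8 + 6 -


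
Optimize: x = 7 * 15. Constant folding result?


7 * 15 = 105 at compile time
Optimized: x = 105


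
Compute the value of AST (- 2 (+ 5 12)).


Evaluate inner: (+ 5 12) = 17
Evaluate root: (- 2 17) = -15
Result: -15


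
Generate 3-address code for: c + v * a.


Break into single-operator statements:
t1 = v * a
t2 = c + t1


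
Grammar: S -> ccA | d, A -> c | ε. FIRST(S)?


Per alternative of S: FIRST(ccA) = {c}; FIRST(d) = {d}
FIRST(S) = {c, d}


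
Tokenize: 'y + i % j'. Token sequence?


Scan left to right, longest-match per lexeme
Tokens: ID(y), OP(+), ID(i), OP(%), ID(j)


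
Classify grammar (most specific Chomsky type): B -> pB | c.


Right-linear: every RHS is a terminal or a terminal followed by one nonterminal
Classification: Type 3 (Regular)


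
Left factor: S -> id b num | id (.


Common prefix: 'id'
Factored: S -> id S', S' -> b num | (


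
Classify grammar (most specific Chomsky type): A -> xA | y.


Right-linear: every RHS is a terminal or a terminal followed by one nonterminal
Classification: Type 3 (Regular)


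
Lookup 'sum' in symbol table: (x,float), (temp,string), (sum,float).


Lookup 'sum' → type float


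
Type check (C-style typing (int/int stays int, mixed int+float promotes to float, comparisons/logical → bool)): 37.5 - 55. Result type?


Operand types: float - int
Rule: mixed int/float promotes to float; int/int stays int
Result type: float


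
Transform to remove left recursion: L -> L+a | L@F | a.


Left-recursive alternatives: L+a, L@F; non-recursive: a
Introduce L': L -> aL', L' -> +aL' | @FL' | ε


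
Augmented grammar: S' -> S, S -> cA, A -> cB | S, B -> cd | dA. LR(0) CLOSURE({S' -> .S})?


Start: S' -> .S
For each item with dot before a nonterminal B, add B -> .γ for every B-production
Closure: [S' -> .S, S -> .cA]


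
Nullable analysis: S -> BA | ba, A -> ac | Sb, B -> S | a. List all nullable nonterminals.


A nonterminal is nullable iff some alternative derives ε (directly, or every symbol in it is nullable)
Nullable: {}


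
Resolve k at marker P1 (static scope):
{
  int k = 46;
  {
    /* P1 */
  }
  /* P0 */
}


P1's block does not declare k; resolves to the enclosing declaration at depth 0
k = 46


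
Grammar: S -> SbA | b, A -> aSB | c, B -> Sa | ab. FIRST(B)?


Per alternative of B: FIRST(Sa) = {b}; FIRST(ab) = {a}
FIRST(B) = {a, b}


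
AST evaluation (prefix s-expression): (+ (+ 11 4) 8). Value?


Evaluate inner: (+ 11 4) = 15
Evaluate root: (+ 15 8) = 23
Result: 23


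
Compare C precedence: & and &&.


'&' is bitwise AND (level 5); '&&' is logical AND (level 2)
Higher level binds tighter
'&' has higher precedence than '&&'


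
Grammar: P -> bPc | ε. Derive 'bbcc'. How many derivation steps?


Derivation: P => bPc => bbPcc => bbcc
Steps: 3


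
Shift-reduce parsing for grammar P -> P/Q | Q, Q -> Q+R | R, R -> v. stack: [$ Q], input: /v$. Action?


lookahead ∉ {+} so Q won't extend; reduce P -> Q
Action: reduce (P -> Q)


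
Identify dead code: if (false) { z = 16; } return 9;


condition is constant false, so the whole block is unreachable
Dead: 'if (false) { z = 16; }'


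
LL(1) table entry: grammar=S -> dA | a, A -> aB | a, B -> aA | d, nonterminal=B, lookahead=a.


For [B, a]: 'a' ∈ FIRST(aA)
Entry: B -> aA


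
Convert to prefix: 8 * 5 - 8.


left-to-right (same/higher precedence on left): tree is (- (* 8 5) 8)
Prefix: - * 8 5 8


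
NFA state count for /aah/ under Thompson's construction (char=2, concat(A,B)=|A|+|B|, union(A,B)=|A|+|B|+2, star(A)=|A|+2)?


Syntax tree has 3 char leaf(s), 0 union(s), 0 star(s)
chars contribute 3×2 = 6; each union adds +2; each star adds +2
Total: 6 + 0 + 0 = 6 states


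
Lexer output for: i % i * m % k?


Scan left to right, longest-match per lexeme
Tokens: ID(i), OP(%), ID(i), OP(*), ID(m), OP(%), ID(k)


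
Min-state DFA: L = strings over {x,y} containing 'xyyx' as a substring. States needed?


KMP-style automaton: 4 progress states + 1 absorbing accept = 5
Minimal DFA: 5 states


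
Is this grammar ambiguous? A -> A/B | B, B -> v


precedence layered via separate nonterminal B: deterministic
Unambiguous


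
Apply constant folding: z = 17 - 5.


17 - 5 = 12 at compile time
Optimized: z = 12


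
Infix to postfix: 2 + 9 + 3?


Left to right (same or higher precedence on left)
Postfix: 2 9 + 3 +


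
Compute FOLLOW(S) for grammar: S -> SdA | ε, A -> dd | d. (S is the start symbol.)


$ ∈ FOLLOW(S). For each A -> αBβ: add FIRST(β)\{ε} to FOLLOW(B); if β nullable, add FOLLOW(A).
FOLLOW(S) = {$, d}


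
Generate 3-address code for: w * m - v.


Break into single-operator statements:
t1 = w * m
t2 = t1 - v


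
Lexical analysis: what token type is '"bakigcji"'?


Pattern: double-quoted sequence
Type: STRING_LITERAL


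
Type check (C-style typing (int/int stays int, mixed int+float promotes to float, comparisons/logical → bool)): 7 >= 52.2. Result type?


Operand types: int >= float
Rule: comparison yields bool
Result type: bool


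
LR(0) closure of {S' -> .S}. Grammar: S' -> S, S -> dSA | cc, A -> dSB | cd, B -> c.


Start: S' -> .S
For each item with dot before a nonterminal B, add B -> .γ for every B-production
Closure: [S' -> .S, S -> .dSA, S -> .cc]


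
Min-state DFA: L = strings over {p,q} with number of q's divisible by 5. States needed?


Track (count of q) mod 5: states 0..4, accept at 0
Minimal DFA: 5 states


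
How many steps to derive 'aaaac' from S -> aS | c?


Derivation: S => aS => aaS => aaaS => aaaaS => aaaac
Steps: 5


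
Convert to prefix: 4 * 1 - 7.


left-to-right (same/higher precedence on left): tree is (- (* 4 1) 7)
Prefix: - * 4 1 7


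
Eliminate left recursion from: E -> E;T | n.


Left-recursive alternatives: E;T; non-recursive: n
Introduce E': E -> nE', E' -> ;TE' | ε


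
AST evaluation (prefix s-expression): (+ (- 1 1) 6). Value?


Evaluate inner: (- 1 1) = 0
Evaluate root: (+ 0 6) = 6
Result: 6


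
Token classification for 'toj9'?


Pattern: letter/underscore followed by alphanumerics, not a keyword
Type: IDENTIFIER


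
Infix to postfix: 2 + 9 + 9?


Left to right (same or higher precedence on left)
Postfix: 2 9 + 9 +


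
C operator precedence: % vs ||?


'%' is multiplicative (level 10); '||' is logical OR (level 1)
Higher level binds tighter
'%' has higher precedence than '||'


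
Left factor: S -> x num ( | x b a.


Common prefix: 'x'
Factored: S -> x S', S' -> num ( | b a


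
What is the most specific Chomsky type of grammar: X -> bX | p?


Right-linear: every RHS is a terminal or a terminal followed by one nonterminal
Classification: Type 3 (Regular)


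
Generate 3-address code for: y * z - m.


Break into single-operator statements:
t1 = y * z
t2 = t1 - m


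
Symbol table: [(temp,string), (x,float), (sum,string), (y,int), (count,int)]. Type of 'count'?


Lookup 'count' → type int


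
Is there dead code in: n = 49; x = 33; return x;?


n is assigned but never read
Dead: 'n = 49'


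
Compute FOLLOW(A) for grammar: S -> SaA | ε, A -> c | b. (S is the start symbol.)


$ ∈ FOLLOW(S). For each A -> αBβ: add FIRST(β)\{ε} to FOLLOW(B); if β nullable, add FOLLOW(A).
FOLLOW(A) = {$, a}


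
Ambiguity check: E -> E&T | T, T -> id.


precedence layered via separate nonterminal T: deterministic
Unambiguous


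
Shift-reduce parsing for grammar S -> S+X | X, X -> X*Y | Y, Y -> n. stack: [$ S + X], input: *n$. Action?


'*' can extend X; shift to build X -> X*Y
Action: shift


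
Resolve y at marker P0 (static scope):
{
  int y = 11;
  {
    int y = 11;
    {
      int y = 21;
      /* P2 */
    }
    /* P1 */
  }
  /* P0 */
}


y declared in the same block as P0
y = 11


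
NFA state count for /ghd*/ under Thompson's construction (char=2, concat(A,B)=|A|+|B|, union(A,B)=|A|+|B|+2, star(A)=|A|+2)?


Syntax tree has 3 char leaf(s), 0 union(s), 1 star(s)
chars contribute 3×2 = 6; each union adds +2; each star adds +2
Total: 6 + 0 + 2 = 8 states


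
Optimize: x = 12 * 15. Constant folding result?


12 * 15 = 180 at compile time
Optimized: x = 180


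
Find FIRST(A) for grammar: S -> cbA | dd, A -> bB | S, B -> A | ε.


Per alternative of A: FIRST(bB) = {b}; FIRST(S) = {c, d}
FIRST(A) = {b, c, d}


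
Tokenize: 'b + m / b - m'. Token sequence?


Scan left to right, longest-match per lexeme
Tokens: ID(b), OP(+), ID(m), OP(/), ID(b), OP(-), ID(m)


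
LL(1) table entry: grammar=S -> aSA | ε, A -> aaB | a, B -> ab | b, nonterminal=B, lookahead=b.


For [B, b]: 'b' ∈ FIRST(b)
Entry: B -> b


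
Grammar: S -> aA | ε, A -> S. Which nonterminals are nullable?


A nonterminal is nullable iff some alternative derives ε (directly, or every symbol in it is nullable)
Nullable: {A, S}


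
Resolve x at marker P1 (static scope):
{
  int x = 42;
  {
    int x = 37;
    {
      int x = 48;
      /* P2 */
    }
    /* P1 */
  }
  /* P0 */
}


x declared in the same block as P1
x = 37


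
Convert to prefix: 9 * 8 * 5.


left-to-right (same/higher precedence on left): tree is (* (* 9 8) 5)
Prefix: * * 9 8 5


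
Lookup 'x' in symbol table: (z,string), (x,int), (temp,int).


Lookup 'x' → type int


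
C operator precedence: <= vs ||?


'<=' is relational (level 7); '||' is logical OR (level 1)
Higher level binds tighter
'<=' has higher precedence than '||'


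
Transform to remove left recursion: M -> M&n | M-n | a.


Left-recursive alternatives: M&n, M-n; non-recursive: a
Introduce M': M -> aM', M' -> &nM' | -nM' | ε


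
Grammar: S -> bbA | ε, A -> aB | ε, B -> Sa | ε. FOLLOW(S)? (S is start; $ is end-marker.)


$ ∈ FOLLOW(S). For each A -> αBβ: add FIRST(β)\{ε} to FOLLOW(B); if β nullable, add FOLLOW(A).
FOLLOW(S) = {$, a}


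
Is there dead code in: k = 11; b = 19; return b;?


k is assigned but never read
Dead: 'k = 11'


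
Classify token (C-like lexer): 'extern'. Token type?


Pattern: reserved word
Type: KEYWORD


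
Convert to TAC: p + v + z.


Break into single-operator statements:
t1 = p + v
t2 = t1 + z


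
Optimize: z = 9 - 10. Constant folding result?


9 - 10 = -1 at compile time
Optimized: z = -1


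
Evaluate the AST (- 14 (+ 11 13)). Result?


Evaluate inner: (+ 11 13) = 24
Evaluate root: (- 14 24) = -10
Result: -10


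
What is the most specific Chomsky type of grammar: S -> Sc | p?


Left-linear: every RHS is a terminal or one nonterminal followed by a terminal
Classification: Type 3 (Regular)


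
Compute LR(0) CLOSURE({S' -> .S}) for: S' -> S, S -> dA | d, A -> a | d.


Start: S' -> .S
For each item with dot before a nonterminal B, add B -> .γ for every B-production
Closure: [S' -> .S, S -> .dA, S -> .d]


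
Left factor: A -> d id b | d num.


Common prefix: 'd'
Factored: A -> d A', A' -> id b | num


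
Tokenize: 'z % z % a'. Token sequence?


Scan left to right, longest-match per lexeme
Tokens: ID(z), OP(%), ID(z), OP(%), ID(a)


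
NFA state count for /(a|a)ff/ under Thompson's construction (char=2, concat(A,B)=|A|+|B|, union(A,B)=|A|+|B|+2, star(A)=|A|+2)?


Syntax tree has 4 char leaf(s), 1 union(s), 0 star(s)
chars contribute 4×2 = 8; each union adds +2; each star adds +2
Total: 8 + 2 + 0 = 10 states


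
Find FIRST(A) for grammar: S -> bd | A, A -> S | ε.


Per alternative of A: FIRST(S) = {b, ε}; FIRST(ε) = {ε}
FIRST(A) = {b, ε}


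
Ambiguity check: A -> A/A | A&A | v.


'v/v&v' has two parse trees (no precedence encoded between / and &)
Ambiguous


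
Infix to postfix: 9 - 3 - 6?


Left to right (same or higher precedence on left)
Postfix: 9 3 - 6 -


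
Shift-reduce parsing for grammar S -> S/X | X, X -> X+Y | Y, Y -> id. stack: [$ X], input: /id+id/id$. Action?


lookahead ∉ {+} so X won't extend; reduce S -> X
Action: reduce (S -> X)


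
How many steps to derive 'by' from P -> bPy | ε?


Derivation: P => bPy => by
Steps: 2


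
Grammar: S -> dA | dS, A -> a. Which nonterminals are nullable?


A nonterminal is nullable iff some alternative derives ε (directly, or every symbol in it is nullable)
Nullable: {}


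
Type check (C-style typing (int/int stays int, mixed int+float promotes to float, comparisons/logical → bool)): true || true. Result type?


Operand types: bool || bool
Rule: logical operators take bool operands and yield bool
Result type: bool


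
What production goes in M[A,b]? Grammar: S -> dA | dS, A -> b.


For [A, b]: 'b' ∈ FIRST(b)
Entry: A -> b


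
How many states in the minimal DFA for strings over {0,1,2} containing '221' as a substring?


KMP-style automaton: 3 progress states + 1 absorbing accept = 4
Minimal DFA: 4 states


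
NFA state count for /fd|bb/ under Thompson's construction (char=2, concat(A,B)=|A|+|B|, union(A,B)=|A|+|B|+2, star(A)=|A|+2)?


Syntax tree has 4 char leaf(s), 1 union(s), 0 star(s)
chars contribute 4×2 = 8; each union adds +2; each star adds +2
Total: 8 + 2 + 0 = 10 states


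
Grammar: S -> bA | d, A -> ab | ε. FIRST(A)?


Per alternative of A: FIRST(ab) = {a}; FIRST(ε) = {ε}
FIRST(A) = {a, ε}


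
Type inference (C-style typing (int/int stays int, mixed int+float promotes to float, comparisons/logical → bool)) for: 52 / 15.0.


Operand types: int / float
Rule: mixed int/float promotes to float; int/int stays int
Result type: float


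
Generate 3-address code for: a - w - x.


Break into single-operator statements:
t1 = a - w
t2 = t1 - x


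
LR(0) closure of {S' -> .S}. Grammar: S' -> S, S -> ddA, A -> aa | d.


Start: S' -> .S
For each item with dot before a nonterminal B, add B -> .γ for every B-production
Closure: [S' -> .S, S -> .ddA]


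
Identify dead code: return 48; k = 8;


statement follows a return and is unreachable
Dead: 'k = 8'


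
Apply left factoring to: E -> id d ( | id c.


Common prefix: 'id'
Factored: E -> id E', E' -> d ( | c


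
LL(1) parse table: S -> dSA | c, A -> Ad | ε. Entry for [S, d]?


For [S, d]: 'd' ∈ FIRST(dSA)
Entry: S -> dSA


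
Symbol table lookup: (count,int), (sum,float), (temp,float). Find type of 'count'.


Lookup 'count' → type int


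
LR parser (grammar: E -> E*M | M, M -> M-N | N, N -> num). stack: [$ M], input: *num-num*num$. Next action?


lookahead ∉ {-} so M won't extend; reduce E -> M
Action: reduce (E -> M)


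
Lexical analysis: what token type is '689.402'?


Pattern: digits with a decimal point
Type: FLOAT_LITERAL


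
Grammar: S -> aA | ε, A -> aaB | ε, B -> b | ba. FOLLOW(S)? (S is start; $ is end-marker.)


$ ∈ FOLLOW(S). For each A -> αBβ: add FIRST(β)\{ε} to FOLLOW(B); if β nullable, add FOLLOW(A).
FOLLOW(S) = {$}


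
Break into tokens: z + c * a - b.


Scan left to right, longest-match per lexeme
Tokens: ID(z), OP(+), ID(c), OP(*), ID(a), OP(-), ID(b)


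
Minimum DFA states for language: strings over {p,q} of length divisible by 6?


Track length mod 6: states 0..5, accept at 0
Minimal DFA: 6 states


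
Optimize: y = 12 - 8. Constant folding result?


12 - 8 = 4 at compile time
Optimized: y = 4


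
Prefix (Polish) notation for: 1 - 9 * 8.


'*' binds tighter: tree is (- 1 (* 9 8))
Prefix: - 1 * 9 8


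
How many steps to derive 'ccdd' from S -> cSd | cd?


Derivation: S => cSd => ccdd
Steps: 2


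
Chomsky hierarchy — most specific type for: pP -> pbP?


LHS has context (more than one symbol) and |LHS| ≤ |RHS|
Classification: Type 1 (Context-Sensitive)


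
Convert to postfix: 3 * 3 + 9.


Left to right (same or higher precedence on left)
Postfix: 3 3 * 9 +


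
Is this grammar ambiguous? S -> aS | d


right-linear, alternatives start with distinct terminals 'a' vs 'd': unique leftmost derivation
Unambiguous


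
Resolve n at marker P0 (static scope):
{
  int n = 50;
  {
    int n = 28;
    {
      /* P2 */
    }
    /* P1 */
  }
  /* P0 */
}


n declared in the same block as P0
n = 50


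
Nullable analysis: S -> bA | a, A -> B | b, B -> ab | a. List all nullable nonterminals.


A nonterminal is nullable iff some alternative derives ε (directly, or every symbol in it is nullable)
Nullable: {}


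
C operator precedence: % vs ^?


'%' is multiplicative (level 10); '^' is bitwise XOR (level 4)
Higher level binds tighter
'%' has higher precedence than '^'


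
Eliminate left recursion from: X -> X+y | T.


Left-recursive alternatives: X+y; non-recursive: T
Introduce X': X -> TX', X' -> +yX' | ε


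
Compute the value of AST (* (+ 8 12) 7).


Evaluate inner: (+ 8 12) = 20
Evaluate root: (* 20 7) = 140
Result: 140


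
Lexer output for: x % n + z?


Scan left to right, longest-match per lexeme
Tokens: ID(x), OP(%), ID(n), OP(+), ID(z)


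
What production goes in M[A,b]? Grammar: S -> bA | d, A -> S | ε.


For [A, b]: 'b' ∈ FIRST(S)
Entry: A -> S


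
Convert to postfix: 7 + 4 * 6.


* has higher precedence, evaluate 4*6 first
Postfix: 7 4 6 * +


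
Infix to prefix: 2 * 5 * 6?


left-to-right (same/higher precedence on left): tree is (* (* 2 5) 6)
Prefix: * * 2 5 6


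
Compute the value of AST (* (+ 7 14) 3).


Evaluate inner: (+ 7 14) = 21
Evaluate root: (* 21 3) = 63
Result: 63


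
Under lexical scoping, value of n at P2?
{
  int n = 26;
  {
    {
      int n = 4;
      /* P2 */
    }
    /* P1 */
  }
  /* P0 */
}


n declared in the same block as P2
n = 4


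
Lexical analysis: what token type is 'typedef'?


Pattern: reserved word
Type: KEYWORD


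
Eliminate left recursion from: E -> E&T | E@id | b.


Left-recursive alternatives: E&T, E@id; non-recursive: b
Introduce E': E -> bE', E' -> &TE' | @idE' | ε


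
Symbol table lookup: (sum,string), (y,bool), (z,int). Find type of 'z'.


Lookup 'z' → type int


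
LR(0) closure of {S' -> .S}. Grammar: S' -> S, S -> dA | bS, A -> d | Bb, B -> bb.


Start: S' -> .S
For each item with dot before a nonterminal B, add B -> .γ for every B-production
Closure: [S' -> .S, S -> .dA, S -> .bS]


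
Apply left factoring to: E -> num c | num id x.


Common prefix: 'num'
Factored: E -> num E', E' -> c | id x


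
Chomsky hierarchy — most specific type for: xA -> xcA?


LHS has context (more than one symbol) and |LHS| ≤ |RHS|
Classification: Type 1 (Context-Sensitive)


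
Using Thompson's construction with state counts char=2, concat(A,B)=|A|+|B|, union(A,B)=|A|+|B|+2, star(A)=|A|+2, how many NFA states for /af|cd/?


Syntax tree has 4 char leaf(s), 1 union(s), 0 star(s)
chars contribute 4×2 = 8; each union adds +2; each star adds +2
Total: 8 + 2 + 0 = 10 states


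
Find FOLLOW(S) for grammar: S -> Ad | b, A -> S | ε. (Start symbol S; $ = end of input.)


$ ∈ FOLLOW(S). For each A -> αBβ: add FIRST(β)\{ε} to FOLLOW(B); if β nullable, add FOLLOW(A).
FOLLOW(S) = {$, d}


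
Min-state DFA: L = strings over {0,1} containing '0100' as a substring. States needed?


KMP-style automaton: 4 progress states + 1 absorbing accept = 5
Minimal DFA: 5 states


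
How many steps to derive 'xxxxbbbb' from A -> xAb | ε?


Derivation: A => xAb => xxAbb => xxxAbbb => xxxxAbbbb => xxxxbbbb
Steps: 5


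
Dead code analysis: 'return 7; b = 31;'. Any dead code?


statement follows a return and is unreachable
Dead: 'b = 31'


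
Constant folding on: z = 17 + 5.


17 + 5 = 22 at compile time
Optimized: z = 22


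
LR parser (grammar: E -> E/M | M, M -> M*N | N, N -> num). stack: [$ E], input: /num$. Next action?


shift '/' to continue E -> E/M
Action: shift


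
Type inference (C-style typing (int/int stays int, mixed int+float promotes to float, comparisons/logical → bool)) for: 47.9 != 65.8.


Operand types: float != float
Rule: comparison yields bool
Result type: bool


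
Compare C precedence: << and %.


'%' is multiplicative (level 10); '<<' is shift (level 8)
Higher level binds tighter
'%' has higher precedence than '<<'


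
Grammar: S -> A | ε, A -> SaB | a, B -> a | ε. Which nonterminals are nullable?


A nonterminal is nullable iff some alternative derives ε (directly, or every symbol in it is nullable)
Nullable: {B, S}


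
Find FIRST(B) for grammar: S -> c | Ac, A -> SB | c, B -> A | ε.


Per alternative of B: FIRST(A) = {c}; FIRST(ε) = {ε}
FIRST(B) = {c, ε}


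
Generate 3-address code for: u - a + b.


Break into single-operator statements:
t1 = u - a
t2 = t1 + b


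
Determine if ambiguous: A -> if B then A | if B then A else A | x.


dangling else: 'if B then if B then x else x' parses two ways
Ambiguous


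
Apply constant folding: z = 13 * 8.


13 * 8 = 104 at compile time
Optimized: z = 104


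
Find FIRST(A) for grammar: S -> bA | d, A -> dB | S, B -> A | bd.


Per alternative of A: FIRST(dB) = {d}; FIRST(S) = {b, d}
FIRST(A) = {b, d}


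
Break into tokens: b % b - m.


Scan left to right, longest-match per lexeme
Tokens: ID(b), OP(%), ID(b), OP(-), ID(m)


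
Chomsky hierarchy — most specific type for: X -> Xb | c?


Left-linear: every RHS is a terminal or one nonterminal followed by a terminal
Classification: Type 3 (Regular)


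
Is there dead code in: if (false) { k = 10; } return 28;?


condition is constant false, so the whole block is unreachable
Dead: 'if (false) { k = 10; }'


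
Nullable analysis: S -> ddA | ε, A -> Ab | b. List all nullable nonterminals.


A nonterminal is nullable iff some alternative derives ε (directly, or every symbol in it is nullable)
Nullable: {S}


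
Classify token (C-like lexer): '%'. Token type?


Pattern: operator symbol
Type: OPERATOR


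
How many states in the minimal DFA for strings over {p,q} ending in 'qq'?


Track the longest suffix of input matching a prefix of 'qq': 3 classes (prefixes of length 0..2)
Minimal DFA: 3 states


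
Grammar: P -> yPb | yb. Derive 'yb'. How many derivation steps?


Derivation: P => yb
Steps: 1


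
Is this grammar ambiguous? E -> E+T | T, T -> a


precedence layered via separate nonterminal T: deterministic
Unambiguous


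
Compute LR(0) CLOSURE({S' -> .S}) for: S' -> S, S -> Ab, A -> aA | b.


Start: S' -> .S
For each item with dot before a nonterminal B, add B -> .γ for every B-production
Closure: [S' -> .S, S -> .Ab, A -> .aA, A -> .b]


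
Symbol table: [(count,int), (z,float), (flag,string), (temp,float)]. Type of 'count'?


Lookup 'count' → type int


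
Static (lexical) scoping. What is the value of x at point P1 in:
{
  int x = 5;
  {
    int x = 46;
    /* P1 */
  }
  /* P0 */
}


x declared in the same block as P1
x = 46


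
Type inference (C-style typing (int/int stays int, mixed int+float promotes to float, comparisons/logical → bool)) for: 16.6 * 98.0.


Operand types: float * float
Rule: mixed int/float promotes to float; int/int stays int
Result type: float


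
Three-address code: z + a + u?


Break into single-operator statements:
t1 = z + a
t2 = t1 + u


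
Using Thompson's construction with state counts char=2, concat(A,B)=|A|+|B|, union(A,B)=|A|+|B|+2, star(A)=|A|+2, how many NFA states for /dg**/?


Syntax tree has 2 char leaf(s), 0 union(s), 2 star(s)
chars contribute 2×2 = 4; each union adds +2; each star adds +2
Total: 4 + 0 + 4 = 8 states


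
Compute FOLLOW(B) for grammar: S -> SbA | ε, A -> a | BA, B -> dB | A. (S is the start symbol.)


$ ∈ FOLLOW(S). For each A -> αBβ: add FIRST(β)\{ε} to FOLLOW(B); if β nullable, add FOLLOW(A).
FOLLOW(B) = {a, d}


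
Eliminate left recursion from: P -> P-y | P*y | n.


Left-recursive alternatives: P-y, P*y; non-recursive: n
Introduce P': P -> nP', P' -> -yP' | *yP' | ε


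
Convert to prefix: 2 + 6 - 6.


left-to-right (same/higher precedence on left): tree is (- (+ 2 6) 6)
Prefix: - + 2 6 6


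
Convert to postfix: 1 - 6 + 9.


Left to right (same or higher precedence on left)
Postfix: 1 6 - 9 +


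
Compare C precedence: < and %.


'%' is multiplicative (level 10); '<' is relational (level 7)
Higher level binds tighter
'%' has higher precedence than '<'


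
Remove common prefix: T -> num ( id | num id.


Common prefix: 'num'
Factored: T -> num T', T' -> ( id | id


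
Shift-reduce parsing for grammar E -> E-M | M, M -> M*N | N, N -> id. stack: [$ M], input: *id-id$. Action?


shift '*' to continue M -> M*N
Action: shift


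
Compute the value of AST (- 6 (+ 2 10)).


Evaluate inner: (+ 2 10) = 12
Evaluate root: (- 6 12) = -6
Result: -6


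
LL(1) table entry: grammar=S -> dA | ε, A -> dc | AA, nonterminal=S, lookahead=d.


For [S, d]: 'd' ∈ FIRST(dA)
Entry: S -> dA


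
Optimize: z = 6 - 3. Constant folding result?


6 - 3 = 3 at compile time
Optimized: z = 3


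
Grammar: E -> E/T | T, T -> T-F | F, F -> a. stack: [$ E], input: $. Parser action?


start symbol E on stack, input exhausted
Action: accept


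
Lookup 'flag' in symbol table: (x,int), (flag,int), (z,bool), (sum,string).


Lookup 'flag' → type int


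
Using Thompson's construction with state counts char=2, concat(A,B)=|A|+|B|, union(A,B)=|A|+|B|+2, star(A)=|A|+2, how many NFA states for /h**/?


Syntax tree has 1 char leaf(s), 0 union(s), 2 star(s)
chars contribute 1×2 = 2; each union adds +2; each star adds +2
Total: 2 + 0 + 4 = 6 states


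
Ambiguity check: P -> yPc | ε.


balanced y^n…c^n: each string has a unique parse
Unambiguous


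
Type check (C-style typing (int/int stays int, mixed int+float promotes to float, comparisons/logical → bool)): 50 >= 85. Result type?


Operand types: int >= int
Rule: comparison yields bool
Result type: bool


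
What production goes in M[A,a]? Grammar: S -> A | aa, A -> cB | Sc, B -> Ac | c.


For [A, a]: 'a' ∈ FIRST(Sc)
Entry: A -> Sc


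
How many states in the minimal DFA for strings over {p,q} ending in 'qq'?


Track the longest suffix of input matching a prefix of 'qq': 3 classes (prefixes of length 0..2)
Minimal DFA: 3 states


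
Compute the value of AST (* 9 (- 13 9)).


Evaluate inner: (- 13 9) = 4
Evaluate root: (* 9 4) = 36
Result: 36


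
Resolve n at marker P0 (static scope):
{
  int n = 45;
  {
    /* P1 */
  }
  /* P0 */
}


n declared in the same block as P0
n = 45


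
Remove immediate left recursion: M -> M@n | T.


Left-recursive alternatives: M@n; non-recursive: T
Introduce M': M -> TM', M' -> @nM' | ε


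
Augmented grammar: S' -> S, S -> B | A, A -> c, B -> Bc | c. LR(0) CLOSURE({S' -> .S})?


Start: S' -> .S
For each item with dot before a nonterminal B, add B -> .γ for every B-production
Closure: [S' -> .S, S -> .B, S -> .A, B -> .Bc, B -> .c, A -> .c]


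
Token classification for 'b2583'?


Pattern: letter/underscore followed by alphanumerics, not a keyword
Type: IDENTIFIER


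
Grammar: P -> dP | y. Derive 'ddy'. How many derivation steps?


Derivation: P => dP => ddP => ddy
Steps: 3


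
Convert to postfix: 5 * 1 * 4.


Left to right (same or higher precedence on left)
Postfix: 5 1 * 4 *


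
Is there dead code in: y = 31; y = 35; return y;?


first assignment to y is overwritten before any read
Dead: 'y = 31'


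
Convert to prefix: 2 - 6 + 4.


left-to-right (same/higher precedence on left): tree is (+ (- 2 6) 4)
Prefix: + - 2 6 4


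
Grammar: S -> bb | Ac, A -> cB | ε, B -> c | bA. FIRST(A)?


Per alternative of A: FIRST(cB) = {c}; FIRST(ε) = {ε}
FIRST(A) = {c, ε}


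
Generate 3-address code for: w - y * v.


Break into single-operator statements:
t1 = y * v
t2 = w - t1


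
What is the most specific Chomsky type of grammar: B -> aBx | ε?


Single nonterminal LHS, but a^n x^n is not regular
Classification: Type 2 (Context-Free)


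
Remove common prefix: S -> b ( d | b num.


Common prefix: 'b'
Factored: S -> b S', S' -> ( d | num


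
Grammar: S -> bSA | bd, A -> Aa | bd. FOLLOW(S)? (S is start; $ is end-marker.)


$ ∈ FOLLOW(S). For each A -> αBβ: add FIRST(β)\{ε} to FOLLOW(B); if β nullable, add FOLLOW(A).
FOLLOW(S) = {$, b}


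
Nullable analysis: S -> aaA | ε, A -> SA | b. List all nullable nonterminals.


A nonterminal is nullable iff some alternative derives ε (directly, or every symbol in it is nullable)
Nullable: {S}


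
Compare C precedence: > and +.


'+' is additive (level 9); '>' is relational (level 7)
Higher level binds tighter
'+' has higher precedence than '>'


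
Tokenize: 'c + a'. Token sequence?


Scan left to right, longest-match per lexeme
Tokens: ID(c), OP(+), ID(a)


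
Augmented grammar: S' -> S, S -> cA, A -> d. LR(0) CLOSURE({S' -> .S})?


Start: S' -> .S
For each item with dot before a nonterminal B, add B -> .γ for every B-production
Closure: [S' -> .S, S -> .cA]


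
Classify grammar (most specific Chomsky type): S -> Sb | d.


Left-linear: every RHS is a terminal or one nonterminal followed by a terminal
Classification: Type 3 (Regular)


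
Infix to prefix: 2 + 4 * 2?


'*' binds tighter: tree is (+ 2 (* 4 2))
Prefix: + 2 * 4 2


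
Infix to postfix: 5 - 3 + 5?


Left to right (same or higher precedence on left)
Postfix: 5 3 - 5 +


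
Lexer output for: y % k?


Scan left to right, longest-match per lexeme
Tokens: ID(y), OP(%), ID(k)


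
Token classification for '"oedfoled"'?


Pattern: double-quoted sequence
Type: STRING_LITERAL


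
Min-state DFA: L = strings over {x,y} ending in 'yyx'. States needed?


Track the longest suffix of input matching a prefix of 'yyx': 4 classes (prefixes of length 0..3)
Minimal DFA: 4 states


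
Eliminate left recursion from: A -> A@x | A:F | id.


Left-recursive alternatives: A@x, A:F; non-recursive: id
Introduce A': A -> idA', A' -> @xA' | :FA' | ε


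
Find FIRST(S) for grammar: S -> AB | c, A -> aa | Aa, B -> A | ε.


Per alternative of S: FIRST(AB) = {a}; FIRST(c) = {c}
FIRST(S) = {a, c}


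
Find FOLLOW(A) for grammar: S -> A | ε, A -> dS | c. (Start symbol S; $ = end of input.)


$ ∈ FOLLOW(S). For each A -> αBβ: add FIRST(β)\{ε} to FOLLOW(B); if β nullable, add FOLLOW(A).
FOLLOW(A) = {$}


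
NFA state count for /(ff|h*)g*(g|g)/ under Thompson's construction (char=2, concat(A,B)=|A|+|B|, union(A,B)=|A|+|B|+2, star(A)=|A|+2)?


Syntax tree has 6 char leaf(s), 2 union(s), 2 star(s)
chars contribute 6×2 = 12; each union adds +2; each star adds +2
Total: 12 + 4 + 4 = 20 states


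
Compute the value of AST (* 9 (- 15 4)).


Evaluate inner: (- 15 4) = 11
Evaluate root: (* 9 11) = 99
Result: 99


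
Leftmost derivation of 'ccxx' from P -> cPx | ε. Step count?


Derivation: P => cPx => ccPxx => ccxx
Steps: 3


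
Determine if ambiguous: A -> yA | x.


right-linear, alternatives start with distinct terminals 'y' vs 'x': unique leftmost derivation
Unambiguous


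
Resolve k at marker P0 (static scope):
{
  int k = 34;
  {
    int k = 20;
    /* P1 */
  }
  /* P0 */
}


k declared in the same block as P0
k = 34


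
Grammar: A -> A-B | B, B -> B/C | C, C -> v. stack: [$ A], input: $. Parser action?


start symbol A on stack, input exhausted
Action: accept


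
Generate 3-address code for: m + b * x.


Break into single-operator statements:
t1 = b * x
t2 = m + t1


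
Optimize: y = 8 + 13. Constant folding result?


8 + 13 = 21 at compile time
Optimized: y = 21


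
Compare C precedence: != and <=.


'<=' is relational (level 7); '!=' is equality (level 6)
Higher level binds tighter
'<=' has higher precedence than '!='


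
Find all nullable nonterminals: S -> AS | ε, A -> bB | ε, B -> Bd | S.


A nonterminal is nullable iff some alternative derives ε (directly, or every symbol in it is nullable)
Nullable: {A, B, S}


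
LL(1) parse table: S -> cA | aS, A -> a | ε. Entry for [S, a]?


For [S, a]: 'a' ∈ FIRST(aS)
Entry: S -> aS


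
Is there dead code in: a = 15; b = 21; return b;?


a is assigned but never read
Dead: 'a = 15'


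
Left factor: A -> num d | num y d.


Common prefix: 'num'
Factored: A -> num A', A' -> d | y d


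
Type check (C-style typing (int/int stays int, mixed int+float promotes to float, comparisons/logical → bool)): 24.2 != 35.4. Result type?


Operand types: float != float
Rule: comparison yields bool
Result type: bool


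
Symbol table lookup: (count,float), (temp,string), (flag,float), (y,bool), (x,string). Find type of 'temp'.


Lookup 'temp' → type string


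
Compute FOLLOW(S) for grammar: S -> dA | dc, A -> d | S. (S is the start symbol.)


$ ∈ FOLLOW(S). For each A -> αBβ: add FIRST(β)\{ε} to FOLLOW(B); if β nullable, add FOLLOW(A).
FOLLOW(S) = {$}


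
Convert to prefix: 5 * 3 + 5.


left-to-right (same/higher precedence on left): tree is (+ (* 5 3) 5)
Prefix: + * 5 3 5


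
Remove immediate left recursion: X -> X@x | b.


Left-recursive alternatives: X@x; non-recursive: b
Introduce X': X -> bX', X' -> @xX' | ε


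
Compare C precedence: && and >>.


'>>' is shift (level 8); '&&' is logical AND (level 2)
Higher level binds tighter
'>>' has higher precedence than '&&'


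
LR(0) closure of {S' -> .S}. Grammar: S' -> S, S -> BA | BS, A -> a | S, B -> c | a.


Start: S' -> .S
For each item with dot before a nonterminal B, add B -> .γ for every B-production
Closure: [S' -> .S, S -> .BA, S -> .BS, B -> .c, B -> .a]


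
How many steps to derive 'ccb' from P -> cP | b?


Derivation: P => cP => ccP => ccb
Steps: 3


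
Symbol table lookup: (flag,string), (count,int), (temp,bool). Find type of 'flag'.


Lookup 'flag' → type string


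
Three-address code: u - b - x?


Break into single-operator statements:
t1 = u - b
t2 = t1 - x


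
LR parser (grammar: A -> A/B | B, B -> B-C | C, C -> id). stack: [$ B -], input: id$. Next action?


no handle; shift 'id'
Action: shift


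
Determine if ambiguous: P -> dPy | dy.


balanced d^n…y^n: each string has a unique parse
Unambiguous


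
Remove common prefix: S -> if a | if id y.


Common prefix: 'if'
Factored: S -> if S', S' -> a | id y


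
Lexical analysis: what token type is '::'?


Pattern: operator symbol
Type: OPERATOR


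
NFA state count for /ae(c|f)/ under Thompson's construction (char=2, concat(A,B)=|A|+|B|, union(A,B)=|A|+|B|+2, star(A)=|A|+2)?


Syntax tree has 4 char leaf(s), 1 union(s), 0 star(s)
chars contribute 4×2 = 8; each union adds +2; each star adds +2
Total: 8 + 2 + 0 = 10 states


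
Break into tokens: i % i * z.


Scan left to right, longest-match per lexeme
Tokens: ID(i), OP(%), ID(i), OP(*), ID(z)
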